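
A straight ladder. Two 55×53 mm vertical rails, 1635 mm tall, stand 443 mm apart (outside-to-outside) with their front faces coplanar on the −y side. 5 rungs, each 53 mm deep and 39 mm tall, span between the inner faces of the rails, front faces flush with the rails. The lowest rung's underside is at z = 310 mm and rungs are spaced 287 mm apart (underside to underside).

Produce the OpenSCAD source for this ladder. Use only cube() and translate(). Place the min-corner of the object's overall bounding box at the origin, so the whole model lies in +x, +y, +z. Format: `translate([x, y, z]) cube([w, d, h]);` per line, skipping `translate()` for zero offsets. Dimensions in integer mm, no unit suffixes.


cube([55, 53, 1635]);
translate([388, 0, 0]) cube([55, 53, 1635]);
translate([55, 0, 310]) cube([333, 53, 39]);
translate([55, 0, 597]) cube([333, 53, 39]);
translate([55, 0, 884]) cube([333, 53, 39]);
translate([55, 0, 1171]) cube([333, 53, 39]);
translate([55, 0, 1458]) cube([333, 53, 39]);


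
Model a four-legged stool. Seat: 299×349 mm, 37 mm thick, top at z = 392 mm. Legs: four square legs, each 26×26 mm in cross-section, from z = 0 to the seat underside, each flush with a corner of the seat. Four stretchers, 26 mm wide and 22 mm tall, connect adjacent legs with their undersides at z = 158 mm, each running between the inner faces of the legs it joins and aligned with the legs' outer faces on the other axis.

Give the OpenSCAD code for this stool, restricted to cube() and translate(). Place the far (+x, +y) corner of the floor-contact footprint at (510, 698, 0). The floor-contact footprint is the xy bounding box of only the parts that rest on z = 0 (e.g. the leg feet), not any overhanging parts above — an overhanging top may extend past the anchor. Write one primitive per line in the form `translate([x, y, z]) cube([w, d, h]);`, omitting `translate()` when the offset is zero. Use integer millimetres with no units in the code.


// leg_h = 392 - 37 = 355
// stretcher span = 299 - 2*26 = 247
translate([211, 349, 355]) cube([299, 349, 37]);
translate([211, 349, 0]) cube([26, 26, 355]);
translate([484, 349, 0]) cube([26, 26, 355]);
translate([211, 672, 0]) cube([26, 26, 355]);
translate([484, 672, 0]) cube([26, 26, 355]);
translate([237, 349, 158]) cube([247, 26, 22]);
translate([237, 672, 158]) cube([247, 26, 22]);
translate([211, 375, 158]) cube([26, 297, 22]);
translate([484, 375, 158]) cube([26, 297, 22]);


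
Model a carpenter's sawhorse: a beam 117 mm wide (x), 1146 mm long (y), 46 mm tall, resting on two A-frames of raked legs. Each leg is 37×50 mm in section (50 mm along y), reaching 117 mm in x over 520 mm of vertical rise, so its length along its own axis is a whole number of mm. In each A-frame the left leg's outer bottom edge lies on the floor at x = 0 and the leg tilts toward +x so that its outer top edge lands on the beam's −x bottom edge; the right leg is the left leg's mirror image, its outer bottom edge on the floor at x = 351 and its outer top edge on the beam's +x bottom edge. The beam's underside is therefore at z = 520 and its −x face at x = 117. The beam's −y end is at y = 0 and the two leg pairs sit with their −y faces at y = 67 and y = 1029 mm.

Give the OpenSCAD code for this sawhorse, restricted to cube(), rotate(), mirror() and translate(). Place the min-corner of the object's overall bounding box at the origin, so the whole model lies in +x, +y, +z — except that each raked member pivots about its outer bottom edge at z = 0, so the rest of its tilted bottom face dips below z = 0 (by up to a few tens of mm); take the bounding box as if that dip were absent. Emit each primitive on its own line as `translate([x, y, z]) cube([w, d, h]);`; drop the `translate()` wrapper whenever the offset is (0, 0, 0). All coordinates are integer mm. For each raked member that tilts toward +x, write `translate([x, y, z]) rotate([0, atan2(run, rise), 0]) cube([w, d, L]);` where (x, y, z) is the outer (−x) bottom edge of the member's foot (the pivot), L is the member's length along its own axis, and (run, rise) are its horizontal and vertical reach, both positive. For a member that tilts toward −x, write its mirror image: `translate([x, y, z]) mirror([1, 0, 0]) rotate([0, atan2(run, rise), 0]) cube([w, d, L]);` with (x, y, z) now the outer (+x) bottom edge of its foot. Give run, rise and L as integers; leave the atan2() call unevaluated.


// leg length = √(117² + 520²) = 533
// right-leg outer foot x = 2·117 + 117 = 351
// beam min-corner = (117, 0, 520)
translate([117, 0, 520]) cube([117, 1146, 46]);
translate([0, 67, 0]) rotate([0, atan2(117, 520), 0]) cube([37, 50, 533]);
translate([351, 67, 0]) mirror([1, 0, 0]) rotate([0, atan2(117, 520), 0]) cube([37, 50, 533]);
translate([0, 1029, 0]) rotate([0, atan2(117, 520), 0]) cube([37, 50, 533]);
translate([351, 1029, 0]) mirror([1, 0, 0]) rotate([0, atan2(117, 520), 0]) cube([37, 50, 533]);


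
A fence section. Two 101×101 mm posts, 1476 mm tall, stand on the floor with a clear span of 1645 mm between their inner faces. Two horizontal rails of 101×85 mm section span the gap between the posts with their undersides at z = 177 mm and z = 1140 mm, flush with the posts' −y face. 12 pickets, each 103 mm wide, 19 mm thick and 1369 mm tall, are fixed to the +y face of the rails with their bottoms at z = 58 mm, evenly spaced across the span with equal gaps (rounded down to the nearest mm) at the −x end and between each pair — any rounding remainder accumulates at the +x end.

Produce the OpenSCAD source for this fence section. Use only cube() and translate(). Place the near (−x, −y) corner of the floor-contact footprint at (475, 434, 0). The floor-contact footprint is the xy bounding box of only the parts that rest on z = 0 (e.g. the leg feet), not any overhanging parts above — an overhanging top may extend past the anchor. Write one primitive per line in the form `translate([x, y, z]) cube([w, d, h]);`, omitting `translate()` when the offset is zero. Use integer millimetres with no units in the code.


translate([475, 434, 0]) cube([101, 101, 1476]);
translate([2221, 434, 0]) cube([101, 101, 1476]);
translate([576, 434, 177]) cube([1645, 101, 85]);
translate([576, 434, 1140]) cube([1645, 101, 85]);
translate([607, 535, 58]) cube([103, 19, 1369]);
translate([741, 535, 58]) cube([103, 19, 1369]);
translate([875, 535, 58]) cube([103, 19, 1369]);
translate([1009, 535, 58]) cube([103, 19, 1369]);
translate([1143, 535, 58]) cube([103, 19, 1369]);
translate([1277, 535, 58]) cube([103, 19, 1369]);
translate([1411, 535, 58]) cube([103, 19, 1369]);
translate([1545, 535, 58]) cube([103, 19, 1369]);
translate([1679, 535, 58]) cube([103, 19, 1369]);
translate([1813, 535, 58]) cube([103, 19, 1369]);
translate([1947, 535, 58]) cube([103, 19, 1369]);
translate([2081, 535, 58]) cube([103, 19, 1369]);


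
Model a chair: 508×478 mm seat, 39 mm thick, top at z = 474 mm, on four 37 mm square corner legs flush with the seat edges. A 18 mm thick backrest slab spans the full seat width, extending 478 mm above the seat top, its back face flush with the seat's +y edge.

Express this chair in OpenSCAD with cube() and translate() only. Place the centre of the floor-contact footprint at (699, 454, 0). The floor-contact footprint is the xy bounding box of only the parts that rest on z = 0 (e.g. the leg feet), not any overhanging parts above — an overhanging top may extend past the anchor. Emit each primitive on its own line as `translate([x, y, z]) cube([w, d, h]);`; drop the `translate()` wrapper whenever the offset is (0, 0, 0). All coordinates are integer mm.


// leg_h = 474 - 39 = 435
translate([445, 215, 435]) cube([508, 478, 39]);
translate([445, 215, 0]) cube([37, 37, 435]);
translate([916, 215, 0]) cube([37, 37, 435]);
translate([445, 656, 0]) cube([37, 37, 435]);
translate([916, 656, 0]) cube([37, 37, 435]);
translate([445, 675, 474]) cube([508, 18, 478]);


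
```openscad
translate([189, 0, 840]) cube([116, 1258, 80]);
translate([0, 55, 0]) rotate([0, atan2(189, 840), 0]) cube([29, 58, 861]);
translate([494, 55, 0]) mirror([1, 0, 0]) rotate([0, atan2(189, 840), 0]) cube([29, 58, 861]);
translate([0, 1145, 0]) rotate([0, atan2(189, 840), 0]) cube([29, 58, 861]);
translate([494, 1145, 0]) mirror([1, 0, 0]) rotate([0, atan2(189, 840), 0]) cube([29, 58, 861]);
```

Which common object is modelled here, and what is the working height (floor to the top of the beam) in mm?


A sawhorse. The overall height is 920 mm.

A beam across two mirrored pairs of raked legs — a sawhorse. The beam's underside is at z = 840 (matching the legs' vertical rise in atan2(189, 840)) and the beam is 80 mm tall, so its top is at 840 + 80 = 920 mm. The raked legs top out at the beam's underside, so that is the highest point.


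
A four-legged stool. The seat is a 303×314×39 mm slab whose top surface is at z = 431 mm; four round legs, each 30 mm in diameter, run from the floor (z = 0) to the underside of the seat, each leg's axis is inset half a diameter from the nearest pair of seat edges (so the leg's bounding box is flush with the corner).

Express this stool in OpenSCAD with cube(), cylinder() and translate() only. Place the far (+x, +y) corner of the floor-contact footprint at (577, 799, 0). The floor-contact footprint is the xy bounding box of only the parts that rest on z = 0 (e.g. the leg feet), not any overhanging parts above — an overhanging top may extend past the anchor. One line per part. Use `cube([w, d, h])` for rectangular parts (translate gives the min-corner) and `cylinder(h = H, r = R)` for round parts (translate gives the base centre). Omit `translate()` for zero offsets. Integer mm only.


translate([274, 485, 392]) cube([303, 314, 39]);
translate([289, 500, 0]) cylinder(h = 392, r = 15);
translate([562, 500, 0]) cylinder(h = 392, r = 15);
translate([289, 784, 0]) cylinder(h = 392, r = 15);
translate([562, 784, 0]) cylinder(h = 392, r = 15);


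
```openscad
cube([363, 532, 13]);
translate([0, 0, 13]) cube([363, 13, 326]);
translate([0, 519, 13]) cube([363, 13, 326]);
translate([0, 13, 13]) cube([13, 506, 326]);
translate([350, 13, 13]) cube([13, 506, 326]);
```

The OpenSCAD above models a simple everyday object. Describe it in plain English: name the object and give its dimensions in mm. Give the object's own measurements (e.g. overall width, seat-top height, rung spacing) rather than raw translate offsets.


An open-topped rectangular box: outside dimensions 363×532×339 mm, with a uniform wall and base thickness of 13 mm. The base is a full 363×532 slab on the floor; four walls sit on top of the base. The front and back walls (the −y and +y sides) span the full width; the two side walls fit between them.


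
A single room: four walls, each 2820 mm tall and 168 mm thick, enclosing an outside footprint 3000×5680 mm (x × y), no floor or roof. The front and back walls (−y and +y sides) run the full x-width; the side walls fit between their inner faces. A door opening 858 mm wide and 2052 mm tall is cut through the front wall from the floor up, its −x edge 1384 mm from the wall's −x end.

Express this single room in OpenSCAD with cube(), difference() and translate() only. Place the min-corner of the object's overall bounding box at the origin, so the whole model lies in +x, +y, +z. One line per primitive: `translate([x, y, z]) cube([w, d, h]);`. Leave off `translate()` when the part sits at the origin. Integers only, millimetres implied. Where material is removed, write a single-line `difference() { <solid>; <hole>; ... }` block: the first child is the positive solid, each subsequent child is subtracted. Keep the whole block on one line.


difference() { cube([3000, 168, 2820]); translate([1384, 0, 0]) cube([858, 168, 2052]); }
translate([0, 5512, 0]) cube([3000, 168, 2820]);
translate([0, 168, 0]) cube([168, 5344, 2820]);
translate([2832, 168, 0]) cube([168, 5344, 2820]);


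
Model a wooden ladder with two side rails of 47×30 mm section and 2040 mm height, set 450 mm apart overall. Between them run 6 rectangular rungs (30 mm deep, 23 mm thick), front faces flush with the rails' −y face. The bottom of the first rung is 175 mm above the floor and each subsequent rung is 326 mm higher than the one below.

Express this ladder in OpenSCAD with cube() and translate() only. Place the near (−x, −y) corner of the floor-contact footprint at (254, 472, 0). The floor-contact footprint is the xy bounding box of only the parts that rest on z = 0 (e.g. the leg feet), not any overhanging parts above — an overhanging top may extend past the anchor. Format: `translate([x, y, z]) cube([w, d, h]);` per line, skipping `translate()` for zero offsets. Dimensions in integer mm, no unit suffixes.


translate([254, 472, 0]) cube([47, 30, 2040]);
translate([657, 472, 0]) cube([47, 30, 2040]);
translate([301, 472, 175]) cube([356, 30, 23]);
translate([301, 472, 501]) cube([356, 30, 23]);
translate([301, 472, 827]) cube([356, 30, 23]);
translate([301, 472, 1153]) cube([356, 30, 23]);
translate([301, 472, 1479]) cube([356, 30, 23]);
translate([301, 472, 1805]) cube([356, 30, 23]);


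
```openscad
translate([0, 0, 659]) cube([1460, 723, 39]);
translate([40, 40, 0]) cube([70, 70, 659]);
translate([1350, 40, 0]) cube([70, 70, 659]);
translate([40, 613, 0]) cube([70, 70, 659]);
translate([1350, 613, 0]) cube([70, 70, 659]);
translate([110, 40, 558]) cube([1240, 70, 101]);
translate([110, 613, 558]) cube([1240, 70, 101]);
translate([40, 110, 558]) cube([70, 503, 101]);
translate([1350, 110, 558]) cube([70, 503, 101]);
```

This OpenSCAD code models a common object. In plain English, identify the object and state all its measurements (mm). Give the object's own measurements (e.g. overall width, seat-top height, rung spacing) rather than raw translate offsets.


A table: top 1460 mm (x) × 723 mm (y), 39 mm thick, upper face at z = 698 mm, on four 70×70 mm square legs, each inset 40 mm from the nearest pair of top edges from z = 0 to the bottom of the top. Four apron rails, 70 mm thick and 101 mm tall, run between adjacent legs with their top edges flush with the underside of the top and their outer faces flush with the legs' outer faces.


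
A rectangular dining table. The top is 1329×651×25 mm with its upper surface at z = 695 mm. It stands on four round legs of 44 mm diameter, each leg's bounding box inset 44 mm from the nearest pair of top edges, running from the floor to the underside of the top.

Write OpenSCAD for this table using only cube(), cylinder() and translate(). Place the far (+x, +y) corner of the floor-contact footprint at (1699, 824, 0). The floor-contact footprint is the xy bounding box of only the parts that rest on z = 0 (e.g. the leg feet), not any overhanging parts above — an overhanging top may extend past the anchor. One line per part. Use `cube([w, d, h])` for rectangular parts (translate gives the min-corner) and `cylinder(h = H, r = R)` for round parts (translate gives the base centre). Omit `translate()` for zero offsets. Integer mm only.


translate([414, 217, 670]) cube([1329, 651, 25]);
translate([480, 283, 0]) cylinder(h = 670, r = 22);
translate([1677, 283, 0]) cylinder(h = 670, r = 22);
translate([480, 802, 0]) cylinder(h = 670, r = 22);
translate([1677, 802, 0]) cylinder(h = 670, r = 22);


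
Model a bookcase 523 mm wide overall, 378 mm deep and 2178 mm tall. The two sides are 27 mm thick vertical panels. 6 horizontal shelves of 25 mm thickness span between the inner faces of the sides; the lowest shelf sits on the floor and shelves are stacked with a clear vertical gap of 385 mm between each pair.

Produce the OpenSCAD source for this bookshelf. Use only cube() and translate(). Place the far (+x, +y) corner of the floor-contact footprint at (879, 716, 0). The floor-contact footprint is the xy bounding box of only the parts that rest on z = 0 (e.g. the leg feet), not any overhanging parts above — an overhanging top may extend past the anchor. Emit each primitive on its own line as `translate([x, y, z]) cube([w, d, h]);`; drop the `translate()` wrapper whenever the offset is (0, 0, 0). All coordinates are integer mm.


translate([356, 338, 0]) cube([27, 378, 2178]);
translate([852, 338, 0]) cube([27, 378, 2178]);
translate([383, 338, 0]) cube([469, 378, 25]);
translate([383, 338, 410]) cube([469, 378, 25]);
translate([383, 338, 820]) cube([469, 378, 25]);
translate([383, 338, 1230]) cube([469, 378, 25]);
translate([383, 338, 1640]) cube([469, 378, 25]);
translate([383, 338, 2050]) cube([469, 378, 25]);


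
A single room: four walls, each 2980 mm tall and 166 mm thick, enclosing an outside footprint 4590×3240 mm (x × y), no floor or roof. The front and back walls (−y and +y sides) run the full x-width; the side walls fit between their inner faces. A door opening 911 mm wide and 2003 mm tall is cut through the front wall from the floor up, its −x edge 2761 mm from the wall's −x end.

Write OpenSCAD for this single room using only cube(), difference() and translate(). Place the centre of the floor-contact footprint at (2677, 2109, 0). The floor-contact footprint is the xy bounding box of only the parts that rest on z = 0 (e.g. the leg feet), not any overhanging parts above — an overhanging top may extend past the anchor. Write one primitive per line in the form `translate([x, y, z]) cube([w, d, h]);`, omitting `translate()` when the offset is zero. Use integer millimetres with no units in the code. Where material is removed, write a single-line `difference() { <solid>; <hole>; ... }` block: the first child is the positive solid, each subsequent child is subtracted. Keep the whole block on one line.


difference() { translate([382, 489, 0]) cube([4590, 166, 2980]); translate([3143, 489, 0]) cube([911, 166, 2003]); }
translate([382, 3563, 0]) cube([4590, 166, 2980]);
translate([382, 655, 0]) cube([166, 2908, 2980]);
translate([4806, 655, 0]) cube([166, 2908, 2980]);


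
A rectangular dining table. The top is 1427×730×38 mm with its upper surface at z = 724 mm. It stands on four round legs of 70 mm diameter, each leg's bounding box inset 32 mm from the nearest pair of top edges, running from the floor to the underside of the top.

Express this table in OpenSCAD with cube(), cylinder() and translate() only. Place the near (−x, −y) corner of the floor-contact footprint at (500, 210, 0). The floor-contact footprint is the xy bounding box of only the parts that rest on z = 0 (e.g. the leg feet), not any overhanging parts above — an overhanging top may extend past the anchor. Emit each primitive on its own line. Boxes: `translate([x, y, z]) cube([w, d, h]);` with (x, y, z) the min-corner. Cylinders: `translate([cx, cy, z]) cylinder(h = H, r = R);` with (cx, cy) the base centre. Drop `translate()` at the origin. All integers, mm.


translate([468, 178, 686]) cube([1427, 730, 38]);
translate([535, 245, 0]) cylinder(h = 686, r = 35);
translate([1828, 245, 0]) cylinder(h = 686, r = 35);
translate([535, 841, 0]) cylinder(h = 686, r = 35);
translate([1828, 841, 0]) cylinder(h = 686, r = 35);


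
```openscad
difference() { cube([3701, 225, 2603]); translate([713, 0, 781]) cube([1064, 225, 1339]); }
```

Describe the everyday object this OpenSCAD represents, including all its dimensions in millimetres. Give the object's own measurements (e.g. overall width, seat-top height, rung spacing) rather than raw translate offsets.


A wall 3701 mm long (x), 225 mm thick (y), 2603 mm tall, with a rectangular window opening cut through it. The opening is 1064 mm wide and 1339 mm tall; its sill is at z = 781 mm and its near (−x) edge is 713 mm from the wall's −x end. The opening passes through the full wall thickness.


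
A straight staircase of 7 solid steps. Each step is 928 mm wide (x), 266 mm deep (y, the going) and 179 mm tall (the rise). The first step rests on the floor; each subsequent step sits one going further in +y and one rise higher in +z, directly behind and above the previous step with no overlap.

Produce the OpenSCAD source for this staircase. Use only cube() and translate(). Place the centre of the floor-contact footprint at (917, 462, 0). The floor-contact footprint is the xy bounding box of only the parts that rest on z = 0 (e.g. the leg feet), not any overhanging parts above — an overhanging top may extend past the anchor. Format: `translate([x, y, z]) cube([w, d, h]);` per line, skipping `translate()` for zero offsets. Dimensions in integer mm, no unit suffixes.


translate([453, 329, 0]) cube([928, 266, 179]);
translate([453, 595, 179]) cube([928, 266, 179]);
translate([453, 861, 358]) cube([928, 266, 179]);
translate([453, 1127, 537]) cube([928, 266, 179]);
translate([453, 1393, 716]) cube([928, 266, 179]);
translate([453, 1659, 895]) cube([928, 266, 179]);
translate([453, 1925, 1074]) cube([928, 266, 179]);


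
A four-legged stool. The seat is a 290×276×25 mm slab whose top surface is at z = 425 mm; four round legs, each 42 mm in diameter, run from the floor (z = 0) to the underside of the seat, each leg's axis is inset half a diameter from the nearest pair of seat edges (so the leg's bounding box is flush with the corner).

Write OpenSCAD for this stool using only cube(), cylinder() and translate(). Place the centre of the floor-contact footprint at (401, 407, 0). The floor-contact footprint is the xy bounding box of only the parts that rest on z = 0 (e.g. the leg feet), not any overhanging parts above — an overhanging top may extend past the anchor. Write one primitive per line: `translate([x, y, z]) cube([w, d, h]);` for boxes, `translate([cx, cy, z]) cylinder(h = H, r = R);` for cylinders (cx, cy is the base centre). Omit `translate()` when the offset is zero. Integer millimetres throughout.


// leg_h = 425 - 25 = 400
translate([256, 269, 400]) cube([290, 276, 25]);
translate([277, 290, 0]) cylinder(h = 400, r = 21);
translate([525, 290, 0]) cylinder(h = 400, r = 21);
translate([277, 524, 0]) cylinder(h = 400, r = 21);
translate([525, 524, 0]) cylinder(h = 400, r = 21);


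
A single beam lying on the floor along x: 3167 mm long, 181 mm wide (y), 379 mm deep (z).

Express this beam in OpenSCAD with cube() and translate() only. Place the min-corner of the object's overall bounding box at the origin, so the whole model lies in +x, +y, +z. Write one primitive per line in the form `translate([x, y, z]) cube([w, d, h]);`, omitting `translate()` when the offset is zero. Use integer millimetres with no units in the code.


cube([3167, 181, 379]);


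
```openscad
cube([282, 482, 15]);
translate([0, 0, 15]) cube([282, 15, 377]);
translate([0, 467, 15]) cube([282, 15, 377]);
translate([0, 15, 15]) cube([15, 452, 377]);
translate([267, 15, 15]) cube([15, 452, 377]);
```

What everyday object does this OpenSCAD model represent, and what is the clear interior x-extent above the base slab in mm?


An open box. The internal width is 252 mm.

A 282×482 base slab with four walls standing on it — an open box. The base is 282 mm wide and the walls are 15 mm thick, so the internal width is 282 − 2 × 15 = 252 mm.


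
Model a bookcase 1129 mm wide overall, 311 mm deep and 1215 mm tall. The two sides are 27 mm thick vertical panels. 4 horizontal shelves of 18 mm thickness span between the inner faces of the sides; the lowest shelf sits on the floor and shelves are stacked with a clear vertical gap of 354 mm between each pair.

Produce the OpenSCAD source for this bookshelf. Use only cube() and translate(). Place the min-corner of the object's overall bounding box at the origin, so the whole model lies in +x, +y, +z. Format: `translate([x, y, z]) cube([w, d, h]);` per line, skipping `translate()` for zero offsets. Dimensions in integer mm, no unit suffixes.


cube([27, 311, 1215]);
translate([1102, 0, 0]) cube([27, 311, 1215]);
translate([27, 0, 0]) cube([1075, 311, 18]);
translate([27, 0, 372]) cube([1075, 311, 18]);
translate([27, 0, 744]) cube([1075, 311, 18]);
translate([27, 0, 1116]) cube([1075, 311, 18]);


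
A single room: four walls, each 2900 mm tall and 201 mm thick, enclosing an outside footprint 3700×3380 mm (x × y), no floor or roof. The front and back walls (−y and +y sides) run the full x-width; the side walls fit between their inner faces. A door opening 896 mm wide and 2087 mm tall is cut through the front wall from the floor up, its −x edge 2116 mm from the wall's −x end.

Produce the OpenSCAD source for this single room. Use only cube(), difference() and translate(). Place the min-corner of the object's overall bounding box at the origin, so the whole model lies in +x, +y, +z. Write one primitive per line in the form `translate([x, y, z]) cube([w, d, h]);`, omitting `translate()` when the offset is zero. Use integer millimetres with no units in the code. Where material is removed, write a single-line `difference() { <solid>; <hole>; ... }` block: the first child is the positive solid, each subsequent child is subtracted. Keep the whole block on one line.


difference() { cube([3700, 201, 2900]); translate([2116, 0, 0]) cube([896, 201, 2087]); }
translate([0, 3179, 0]) cube([3700, 201, 2900]);
translate([0, 201, 0]) cube([201, 2978, 2900]);
translate([3499, 201, 0]) cube([201, 2978, 2900]);


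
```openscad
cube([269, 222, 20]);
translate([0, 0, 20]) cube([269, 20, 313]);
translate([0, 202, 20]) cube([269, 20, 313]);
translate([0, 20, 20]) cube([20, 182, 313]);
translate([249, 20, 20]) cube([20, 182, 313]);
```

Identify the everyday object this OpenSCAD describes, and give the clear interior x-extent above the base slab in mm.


An open box. The internal width is 229 mm.

A 269×222 base slab with four walls standing on it — an open box. The base is 269 mm wide and the walls are 20 mm thick, so the internal width is 269 − 2 × 20 = 229 mm.


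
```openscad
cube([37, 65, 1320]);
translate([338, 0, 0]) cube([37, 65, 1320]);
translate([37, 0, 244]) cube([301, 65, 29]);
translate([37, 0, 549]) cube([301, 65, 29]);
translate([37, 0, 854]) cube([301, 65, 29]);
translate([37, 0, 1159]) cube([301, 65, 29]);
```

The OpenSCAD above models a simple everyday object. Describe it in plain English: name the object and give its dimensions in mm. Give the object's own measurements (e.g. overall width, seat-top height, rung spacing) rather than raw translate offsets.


A straight ladder. Two 37×65 mm vertical rails, 1320 mm tall, stand 375 mm apart (outside-to-outside) with their front faces coplanar on the −y side. 4 rungs, each 65 mm deep and 29 mm tall, span between the inner faces of the rails, front faces flush with the rails. The lowest rung's underside is at z = 244 mm and rungs are spaced 305 mm apart (underside to underside).


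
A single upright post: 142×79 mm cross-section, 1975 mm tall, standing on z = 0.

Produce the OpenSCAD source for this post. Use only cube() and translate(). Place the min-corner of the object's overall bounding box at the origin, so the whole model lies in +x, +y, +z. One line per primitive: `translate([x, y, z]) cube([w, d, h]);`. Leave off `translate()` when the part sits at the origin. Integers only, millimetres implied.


cube([142, 79, 1975]);


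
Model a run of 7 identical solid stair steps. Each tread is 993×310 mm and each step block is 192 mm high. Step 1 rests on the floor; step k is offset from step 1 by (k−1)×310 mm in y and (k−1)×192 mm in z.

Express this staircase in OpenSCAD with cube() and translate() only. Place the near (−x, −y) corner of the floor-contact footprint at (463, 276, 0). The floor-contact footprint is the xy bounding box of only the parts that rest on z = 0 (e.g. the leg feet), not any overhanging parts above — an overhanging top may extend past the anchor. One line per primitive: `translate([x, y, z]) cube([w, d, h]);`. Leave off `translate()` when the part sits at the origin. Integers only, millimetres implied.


translate([463, 276, 0]) cube([993, 310, 192]);
translate([463, 586, 192]) cube([993, 310, 192]);
translate([463, 896, 384]) cube([993, 310, 192]);
translate([463, 1206, 576]) cube([993, 310, 192]);
translate([463, 1516, 768]) cube([993, 310, 192]);
translate([463, 1826, 960]) cube([993, 310, 192]);
translate([463, 2136, 1152]) cube([993, 310, 192]);


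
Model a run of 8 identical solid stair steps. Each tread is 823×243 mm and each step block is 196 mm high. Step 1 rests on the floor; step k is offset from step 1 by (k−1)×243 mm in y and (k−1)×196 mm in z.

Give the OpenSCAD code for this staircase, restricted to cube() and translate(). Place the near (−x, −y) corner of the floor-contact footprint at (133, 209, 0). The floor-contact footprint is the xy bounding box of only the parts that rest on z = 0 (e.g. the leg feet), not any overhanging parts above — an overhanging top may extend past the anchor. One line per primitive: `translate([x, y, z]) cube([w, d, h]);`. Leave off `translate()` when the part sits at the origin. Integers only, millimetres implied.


translate([133, 209, 0]) cube([823, 243, 196]);
translate([133, 452, 196]) cube([823, 243, 196]);
translate([133, 695, 392]) cube([823, 243, 196]);
translate([133, 938, 588]) cube([823, 243, 196]);
translate([133, 1181, 784]) cube([823, 243, 196]);
translate([133, 1424, 980]) cube([823, 243, 196]);
translate([133, 1667, 1176]) cube([823, 243, 196]);
translate([133, 1910, 1372]) cube([823, 243, 196]);


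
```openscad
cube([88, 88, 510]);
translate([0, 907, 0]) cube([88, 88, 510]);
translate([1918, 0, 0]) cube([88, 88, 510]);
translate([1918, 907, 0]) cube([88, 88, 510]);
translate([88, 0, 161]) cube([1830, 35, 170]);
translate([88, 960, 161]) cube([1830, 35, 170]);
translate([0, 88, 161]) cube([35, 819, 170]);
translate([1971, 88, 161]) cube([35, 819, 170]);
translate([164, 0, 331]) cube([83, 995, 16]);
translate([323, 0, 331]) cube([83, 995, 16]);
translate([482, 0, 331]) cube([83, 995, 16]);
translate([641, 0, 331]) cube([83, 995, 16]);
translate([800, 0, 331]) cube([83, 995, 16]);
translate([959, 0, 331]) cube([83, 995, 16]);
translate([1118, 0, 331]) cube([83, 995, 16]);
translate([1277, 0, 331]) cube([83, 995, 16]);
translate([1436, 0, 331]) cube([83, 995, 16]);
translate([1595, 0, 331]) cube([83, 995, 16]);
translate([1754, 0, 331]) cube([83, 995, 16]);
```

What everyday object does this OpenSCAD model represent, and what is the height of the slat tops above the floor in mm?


A bed frame. The slat-top height is 347 mm.

Four posts, four rails, and a row of slats — a bed frame. Slats sit on the rails at z = 161 + 170 = 331; with slat thickness 16, the top is 347 mm.


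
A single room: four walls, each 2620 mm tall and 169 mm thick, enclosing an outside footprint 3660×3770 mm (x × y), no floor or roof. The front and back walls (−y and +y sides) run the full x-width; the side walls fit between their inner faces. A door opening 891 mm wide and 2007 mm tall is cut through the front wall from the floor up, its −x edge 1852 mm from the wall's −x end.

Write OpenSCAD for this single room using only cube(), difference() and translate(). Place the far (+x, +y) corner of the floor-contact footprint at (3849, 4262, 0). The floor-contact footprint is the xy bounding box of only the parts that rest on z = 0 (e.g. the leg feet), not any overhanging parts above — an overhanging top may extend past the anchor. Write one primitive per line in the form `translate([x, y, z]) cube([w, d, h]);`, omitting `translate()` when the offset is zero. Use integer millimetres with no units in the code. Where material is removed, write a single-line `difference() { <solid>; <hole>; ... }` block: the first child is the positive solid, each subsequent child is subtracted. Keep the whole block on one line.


difference() { translate([189, 492, 0]) cube([3660, 169, 2620]); translate([2041, 492, 0]) cube([891, 169, 2007]); }
translate([189, 4093, 0]) cube([3660, 169, 2620]);
translate([189, 661, 0]) cube([169, 3432, 2620]);
translate([3680, 661, 0]) cube([169, 3432, 2620]);


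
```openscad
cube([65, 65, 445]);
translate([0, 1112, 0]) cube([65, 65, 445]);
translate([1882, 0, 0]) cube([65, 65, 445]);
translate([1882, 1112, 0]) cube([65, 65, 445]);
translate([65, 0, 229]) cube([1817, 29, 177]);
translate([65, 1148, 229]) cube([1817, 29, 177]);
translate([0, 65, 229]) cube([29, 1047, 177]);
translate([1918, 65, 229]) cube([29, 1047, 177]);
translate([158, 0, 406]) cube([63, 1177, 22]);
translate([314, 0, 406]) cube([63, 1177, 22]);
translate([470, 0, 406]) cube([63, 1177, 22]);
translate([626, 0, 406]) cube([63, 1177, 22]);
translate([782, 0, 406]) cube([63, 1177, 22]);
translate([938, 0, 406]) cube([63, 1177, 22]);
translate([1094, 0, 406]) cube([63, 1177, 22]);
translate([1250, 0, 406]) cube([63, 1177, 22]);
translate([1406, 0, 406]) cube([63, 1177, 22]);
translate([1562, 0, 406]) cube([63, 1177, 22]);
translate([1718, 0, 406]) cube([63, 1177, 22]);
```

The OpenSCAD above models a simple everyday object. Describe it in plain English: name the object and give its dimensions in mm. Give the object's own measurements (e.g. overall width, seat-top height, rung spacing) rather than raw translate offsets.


A bed frame 1947 mm long (x) by 1177 mm wide (y). Four 65×65 mm corner posts, 445 mm tall, at the corners of the footprint. Four rails of 29 mm thickness and 177 mm height run between adjacent posts with their undersides at z = 229 mm, their outer faces flush with the outside of the frame (the two x-running rails run between the posts' inner faces; the two y-running rails run between the posts' inner faces). 11 slats, each 63 mm wide (x) and 22 mm thick, lie across the top of the two x-running rails, running the full 1177 mm width of the frame in y; along x they sit between the end posts with a 93 mm gap after the −x posts and between neighbouring slats, leaving 101 mm before the +x posts.


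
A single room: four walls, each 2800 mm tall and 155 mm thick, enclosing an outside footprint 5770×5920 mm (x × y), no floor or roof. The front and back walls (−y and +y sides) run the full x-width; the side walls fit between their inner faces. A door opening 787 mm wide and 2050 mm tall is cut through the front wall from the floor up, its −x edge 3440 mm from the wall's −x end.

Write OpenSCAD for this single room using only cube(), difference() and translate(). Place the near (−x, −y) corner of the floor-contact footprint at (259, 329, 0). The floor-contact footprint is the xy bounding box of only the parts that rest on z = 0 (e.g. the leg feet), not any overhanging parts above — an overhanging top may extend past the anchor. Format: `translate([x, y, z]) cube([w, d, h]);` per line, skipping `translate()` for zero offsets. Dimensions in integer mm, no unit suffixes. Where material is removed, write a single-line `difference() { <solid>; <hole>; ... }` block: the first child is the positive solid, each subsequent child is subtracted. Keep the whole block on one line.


difference() { translate([259, 329, 0]) cube([5770, 155, 2800]); translate([3699, 329, 0]) cube([787, 155, 2050]); }
translate([259, 6094, 0]) cube([5770, 155, 2800]);
translate([259, 484, 0]) cube([155, 5610, 2800]);
translate([5874, 484, 0]) cube([155, 5610, 2800]);


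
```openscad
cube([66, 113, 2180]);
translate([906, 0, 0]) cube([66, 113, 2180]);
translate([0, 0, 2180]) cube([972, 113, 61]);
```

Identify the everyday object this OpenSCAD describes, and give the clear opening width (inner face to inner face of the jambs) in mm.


A door frame. The clear opening width is 840 mm.

Two 2180 mm tall posts with a header on top — a door frame. The left jamb is 66 mm wide at x = 0; the right jamb starts at x = 906. The clear opening is 906 − 66 = 840 mm.


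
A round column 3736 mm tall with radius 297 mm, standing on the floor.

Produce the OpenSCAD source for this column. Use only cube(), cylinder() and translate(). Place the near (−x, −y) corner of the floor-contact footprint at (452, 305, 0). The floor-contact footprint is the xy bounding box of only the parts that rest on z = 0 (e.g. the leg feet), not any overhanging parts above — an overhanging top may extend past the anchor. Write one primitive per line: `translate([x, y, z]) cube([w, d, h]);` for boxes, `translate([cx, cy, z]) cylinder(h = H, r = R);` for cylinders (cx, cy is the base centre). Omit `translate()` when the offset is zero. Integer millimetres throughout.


translate([749, 602, 0]) cylinder(h = 3736, r = 297);


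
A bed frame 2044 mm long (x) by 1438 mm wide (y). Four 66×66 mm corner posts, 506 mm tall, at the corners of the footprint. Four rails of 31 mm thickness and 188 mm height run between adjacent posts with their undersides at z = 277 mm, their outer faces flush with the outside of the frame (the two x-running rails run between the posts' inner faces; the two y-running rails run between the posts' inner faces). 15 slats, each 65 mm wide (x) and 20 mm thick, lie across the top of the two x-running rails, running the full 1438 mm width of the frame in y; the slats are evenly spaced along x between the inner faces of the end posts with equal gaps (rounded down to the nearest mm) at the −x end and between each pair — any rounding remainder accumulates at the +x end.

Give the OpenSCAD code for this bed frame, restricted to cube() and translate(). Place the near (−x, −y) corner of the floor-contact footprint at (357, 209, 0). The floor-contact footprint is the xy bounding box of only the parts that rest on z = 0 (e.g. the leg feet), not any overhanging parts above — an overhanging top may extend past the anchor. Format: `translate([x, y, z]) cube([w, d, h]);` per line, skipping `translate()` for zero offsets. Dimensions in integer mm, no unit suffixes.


// slat z = rail_z + rail_h = 277 + 188 = 465
// slat gap = ⌊(1912 − 15·65) / 16⌋ = 58
translate([357, 209, 0]) cube([66, 66, 506]);
translate([357, 1581, 0]) cube([66, 66, 506]);
translate([2335, 209, 0]) cube([66, 66, 506]);
translate([2335, 1581, 0]) cube([66, 66, 506]);
translate([423, 209, 277]) cube([1912, 31, 188]);
translate([423, 1616, 277]) cube([1912, 31, 188]);
translate([357, 275, 277]) cube([31, 1306, 188]);
translate([2370, 275, 277]) cube([31, 1306, 188]);
translate([481, 209, 465]) cube([65, 1438, 20]);
translate([604, 209, 465]) cube([65, 1438, 20]);
translate([727, 209, 465]) cube([65, 1438, 20]);
translate([850, 209, 465]) cube([65, 1438, 20]);
translate([973, 209, 465]) cube([65, 1438, 20]);
translate([1096, 209, 465]) cube([65, 1438, 20]);
translate([1219, 209, 465]) cube([65, 1438, 20]);
translate([1342, 209, 465]) cube([65, 1438, 20]);
translate([1465, 209, 465]) cube([65, 1438, 20]);
translate([1588, 209, 465]) cube([65, 1438, 20]);
translate([1711, 209, 465]) cube([65, 1438, 20]);
translate([1834, 209, 465]) cube([65, 1438, 20]);
translate([1957, 209, 465]) cube([65, 1438, 20]);
translate([2080, 209, 465]) cube([65, 1438, 20]);
translate([2203, 209, 465]) cube([65, 1438, 20]);


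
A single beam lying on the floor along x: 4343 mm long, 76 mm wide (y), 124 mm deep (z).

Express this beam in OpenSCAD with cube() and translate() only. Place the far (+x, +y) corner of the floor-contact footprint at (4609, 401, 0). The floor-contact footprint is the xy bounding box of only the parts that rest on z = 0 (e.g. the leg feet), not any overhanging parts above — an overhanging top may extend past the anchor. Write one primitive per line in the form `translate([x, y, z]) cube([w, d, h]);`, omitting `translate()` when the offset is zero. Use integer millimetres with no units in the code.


translate([266, 325, 0]) cube([4343, 76, 124]);


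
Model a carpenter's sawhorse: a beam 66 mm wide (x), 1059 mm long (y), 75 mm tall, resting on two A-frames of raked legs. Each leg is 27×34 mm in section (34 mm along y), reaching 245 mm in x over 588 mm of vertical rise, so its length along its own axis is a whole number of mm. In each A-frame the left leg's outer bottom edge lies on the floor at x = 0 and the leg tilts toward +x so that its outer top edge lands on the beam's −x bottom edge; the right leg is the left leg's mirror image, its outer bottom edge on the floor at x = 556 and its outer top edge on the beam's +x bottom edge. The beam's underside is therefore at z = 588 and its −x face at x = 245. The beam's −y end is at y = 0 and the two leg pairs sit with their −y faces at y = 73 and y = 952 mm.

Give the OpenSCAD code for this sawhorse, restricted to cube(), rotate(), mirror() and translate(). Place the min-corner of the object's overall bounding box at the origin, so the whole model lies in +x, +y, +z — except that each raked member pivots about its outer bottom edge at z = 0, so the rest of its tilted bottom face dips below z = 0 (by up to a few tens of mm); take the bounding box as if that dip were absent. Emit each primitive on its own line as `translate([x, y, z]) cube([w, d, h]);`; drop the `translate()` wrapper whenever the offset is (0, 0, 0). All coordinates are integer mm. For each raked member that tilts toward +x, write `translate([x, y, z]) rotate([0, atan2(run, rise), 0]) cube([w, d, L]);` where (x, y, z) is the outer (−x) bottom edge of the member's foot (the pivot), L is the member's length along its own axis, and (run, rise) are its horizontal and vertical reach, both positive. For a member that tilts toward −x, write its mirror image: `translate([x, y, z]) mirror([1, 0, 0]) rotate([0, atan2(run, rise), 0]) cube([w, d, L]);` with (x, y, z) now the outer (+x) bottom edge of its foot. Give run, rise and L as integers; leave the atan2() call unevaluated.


// leg length = √(245² + 588²) = 637
// right-leg outer foot x = 2·245 + 66 = 556
// beam min-corner = (245, 0, 588)
translate([245, 0, 588]) cube([66, 1059, 75]);
translate([0, 73, 0]) rotate([0, atan2(245, 588), 0]) cube([27, 34, 637]);
translate([556, 73, 0]) mirror([1, 0, 0]) rotate([0, atan2(245, 588), 0]) cube([27, 34, 637]);
translate([0, 952, 0]) rotate([0, atan2(245, 588), 0]) cube([27, 34, 637]);
translate([556, 952, 0]) mirror([1, 0, 0]) rotate([0, atan2(245, 588), 0]) cube([27, 34, 637]);
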